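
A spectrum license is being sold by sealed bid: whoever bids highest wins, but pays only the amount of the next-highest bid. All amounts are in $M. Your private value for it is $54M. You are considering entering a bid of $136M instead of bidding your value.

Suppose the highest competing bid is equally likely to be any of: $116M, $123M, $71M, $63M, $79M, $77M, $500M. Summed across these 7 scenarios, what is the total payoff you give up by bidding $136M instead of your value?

The deviation costs you only when the competing bid falls strictly between $54M and $136M; elsewhere both bids give the same outcome.
$116M: truthful payoff $0M, deviation payoff −$62M → loss $62M.
$123M: truthful payoff $0M, deviation payoff −$69M → loss $69M.
$71M: truthful payoff $0M, deviation payoff −$17M → loss $17M.
$63M: truthful payoff $0M, deviation payoff −$9M → loss $9M.
$79M: truthful payoff $0M, deviation payoff −$25M → loss $25M.
$77M: truthful payoff $0M, deviation payoff −$23M → loss $23M.
$500M: outcomes coincide → loss $0M.
Total loss = $62M + $69M + $17M + $9M + $25M + $23M = $205M.

$205M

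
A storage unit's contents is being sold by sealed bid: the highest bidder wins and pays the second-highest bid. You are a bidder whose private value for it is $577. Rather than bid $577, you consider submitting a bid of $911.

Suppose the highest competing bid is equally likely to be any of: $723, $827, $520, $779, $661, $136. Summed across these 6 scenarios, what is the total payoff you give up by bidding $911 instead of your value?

$682

The deviation costs you only when the competing bid falls strictly between $577 and $911; elsewhere both bids give the same outcome.
$723: truthful payoff $0, deviation payoff −$146 → loss $146.
$827: truthful payoff $0, deviation payoff −$250 → loss $250.
$520: outcomes coincide → loss $0.
$779: truthful payoff $0, deviation payoff −$202 → loss $202.
$661: truthful payoff $0, deviation payoff −$84 → loss $84.
$136: outcomes coincide → loss $0.
Total loss = $146 + $250 + $202 + $84 = $682.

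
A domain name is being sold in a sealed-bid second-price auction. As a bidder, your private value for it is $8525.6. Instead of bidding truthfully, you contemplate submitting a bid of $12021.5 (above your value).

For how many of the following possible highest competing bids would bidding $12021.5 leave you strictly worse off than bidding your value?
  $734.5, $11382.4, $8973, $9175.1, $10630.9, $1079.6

The deviation hurts exactly when the highest competing bid lies strictly between $8525.6 and $12021.5 — overbidding then wins at a price above your value.
$734.5: below both → same outcome either way.
$11382.4: inside the interval → strictly worse (loss $2856.8).
$8973: inside the interval → strictly worse (loss $447.4).
$9175.1: inside the interval → strictly worse (loss $649.5).
$10630.9: inside the interval → strictly worse (loss $2105.3).
$1079.6: below both → same outcome either way.
Count: 4.

4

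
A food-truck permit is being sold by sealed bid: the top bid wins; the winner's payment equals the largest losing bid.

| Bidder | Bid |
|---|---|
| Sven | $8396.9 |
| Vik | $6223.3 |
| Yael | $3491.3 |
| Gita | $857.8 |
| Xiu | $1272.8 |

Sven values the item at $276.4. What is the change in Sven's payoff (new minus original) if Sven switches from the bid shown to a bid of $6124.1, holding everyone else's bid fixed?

The highest bid among the other bidders is $6223.3; Sven's bid doesn't change that.
Original bid $8396.9: Sven is highest, pays the top rival bid $6223.3; payoff $276.4 − $6223.3 = −$5946.9.
Alternative bid $6124.1: Sven is not highest (top rival bid is $6223.3); payoff $0.
Change in payoff = $0 − (−$5946.9) = $5946.9.

$5946.9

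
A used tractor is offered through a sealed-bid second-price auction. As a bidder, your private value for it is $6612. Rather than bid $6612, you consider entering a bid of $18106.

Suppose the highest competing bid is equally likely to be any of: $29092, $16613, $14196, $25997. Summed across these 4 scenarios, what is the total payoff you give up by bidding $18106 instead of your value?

The deviation costs you only when the competing bid falls strictly between $6612 and $18106; elsewhere both bids give the same outcome.
$29092: outcomes coincide → loss $0.
$16613: truthful payoff $0, deviation payoff −$10001 → loss $10001.
$14196: truthful payoff $0, deviation payoff −$7584 → loss $7584.
$25997: outcomes coincide → loss $0.
Total loss = $10001 + $7584 = $17585.

$17585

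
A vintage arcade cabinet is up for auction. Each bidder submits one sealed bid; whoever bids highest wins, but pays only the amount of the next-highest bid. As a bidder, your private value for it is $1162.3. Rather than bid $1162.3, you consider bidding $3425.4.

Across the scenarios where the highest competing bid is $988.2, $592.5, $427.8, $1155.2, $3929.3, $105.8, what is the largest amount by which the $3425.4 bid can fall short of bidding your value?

$988.2: same outcome either way → loss $0.
$592.5: same outcome either way → loss $0.
$427.8: same outcome either way → loss $0.
$1155.2: same outcome either way → loss $0.
$3929.3: same outcome either way → loss $0.
$105.8: same outcome either way → loss $0.
Maximum loss: $0.

$0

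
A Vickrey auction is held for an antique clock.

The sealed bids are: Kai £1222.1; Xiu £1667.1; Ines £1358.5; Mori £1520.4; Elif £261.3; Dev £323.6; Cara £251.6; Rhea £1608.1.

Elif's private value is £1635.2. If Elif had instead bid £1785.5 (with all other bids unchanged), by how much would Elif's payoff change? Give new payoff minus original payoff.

The highest bid among the other bidders is £1667.1; Elif's bid doesn't change that.
Original bid £261.3: Elif is not highest (top rival bid is £1667.1); payoff £0.
Alternative bid £1785.5: Elif is highest, pays the top rival bid £1667.1; payoff £1635.2 − £1667.1 = −£31.9.
Change in payoff = −£31.9 − (£0) = −£31.9.

−£31.9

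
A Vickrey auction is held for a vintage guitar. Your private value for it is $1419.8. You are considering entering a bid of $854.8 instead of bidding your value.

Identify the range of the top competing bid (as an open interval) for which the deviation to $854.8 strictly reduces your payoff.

If the competing bid is below $854.8, both bids win at the same price — no difference.
If it is above $1419.8, both bids lose — no difference.
If it lies strictly between $854.8 and $1419.8, bidding your value wins at a price below your value (positive payoff) while bidding $854.8 loses (payoff 0).
So the deviation strictly hurts on the open interval ($854.8, $1419.8).

($854.8, $1419.8)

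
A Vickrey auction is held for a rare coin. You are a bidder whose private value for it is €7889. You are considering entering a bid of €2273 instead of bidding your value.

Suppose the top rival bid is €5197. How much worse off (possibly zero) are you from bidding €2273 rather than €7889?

Bidding your value €7889: you win (since €7889 > €5197) and pay €5197. Payoff €2692.
Bidding €2273: you lose. Payoff €0.
The competing bid €5197 lies between your shaded bid and your value, so underbidding forfeits an item you could have won at a profitable price.
Loss from deviating = €2692 − (€0) = €2692.

€2692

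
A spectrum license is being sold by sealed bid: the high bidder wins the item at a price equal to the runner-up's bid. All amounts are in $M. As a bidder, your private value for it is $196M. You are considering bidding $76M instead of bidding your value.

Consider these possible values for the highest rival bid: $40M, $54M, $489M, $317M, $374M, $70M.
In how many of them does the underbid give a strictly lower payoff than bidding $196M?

0

The deviation hurts exactly when the highest competing bid lies strictly between $76M and $196M — underbidding then forfeits a profitable win.
$40M: below both → same outcome either way.
$54M: below both → same outcome either way.
$489M: above both → same outcome either way.
$317M: above both → same outcome either way.
$374M: above both → same outcome either way.
$70M: below both → same outcome either way.
Count: 0.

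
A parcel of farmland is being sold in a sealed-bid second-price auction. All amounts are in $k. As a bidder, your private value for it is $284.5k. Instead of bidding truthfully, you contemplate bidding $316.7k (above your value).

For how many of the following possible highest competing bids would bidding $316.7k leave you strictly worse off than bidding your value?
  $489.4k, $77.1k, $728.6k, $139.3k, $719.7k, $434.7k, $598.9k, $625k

The deviation hurts exactly when the highest competing bid lies strictly between $284.5k and $316.7k — overbidding then wins at a price above your value.
$489.4k: above both → same outcome either way.
$77.1k: below both → same outcome either way.
$728.6k: above both → same outcome either way.
$139.3k: below both → same outcome either way.
$719.7k: above both → same outcome either way.
$434.7k: above both → same outcome either way.
$598.9k: above both → same outcome either way.
$625k: above both → same outcome either way.
Count: 0.

0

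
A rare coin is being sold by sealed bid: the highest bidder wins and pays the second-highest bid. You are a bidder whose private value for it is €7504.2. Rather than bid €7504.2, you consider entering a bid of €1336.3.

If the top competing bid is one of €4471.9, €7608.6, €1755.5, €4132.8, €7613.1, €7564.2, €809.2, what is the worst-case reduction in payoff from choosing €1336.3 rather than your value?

€5748.7

€4471.9: truthful gives €3032.3, deviation gives €0 → loss €3032.3.
€7608.6: same outcome either way → loss €0.
€1755.5: truthful gives €5748.7, deviation gives €0 → loss €5748.7.
€4132.8: truthful gives €3371.4, deviation gives €0 → loss €3371.4.
€7613.1: same outcome either way → loss €0.
€7564.2: same outcome either way → loss €0.
€809.2: same outcome either way → loss €0.
Maximum loss: €5748.7.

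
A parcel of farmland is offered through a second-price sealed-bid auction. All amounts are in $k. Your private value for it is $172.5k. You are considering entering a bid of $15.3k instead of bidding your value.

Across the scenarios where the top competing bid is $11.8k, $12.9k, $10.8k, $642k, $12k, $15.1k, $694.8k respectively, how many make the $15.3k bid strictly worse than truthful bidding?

The deviation hurts exactly when the highest competing bid lies strictly between $15.3k and $172.5k — underbidding then forfeits a profitable win.
$11.8k: below both → same outcome either way.
$12.9k: below both → same outcome either way.
$10.8k: below both → same outcome either way.
$642k: above both → same outcome either way.
$12k: below both → same outcome either way.
$15.1k: below both → same outcome either way.
$694.8k: above both → same outcome either way.
Count: 0.

0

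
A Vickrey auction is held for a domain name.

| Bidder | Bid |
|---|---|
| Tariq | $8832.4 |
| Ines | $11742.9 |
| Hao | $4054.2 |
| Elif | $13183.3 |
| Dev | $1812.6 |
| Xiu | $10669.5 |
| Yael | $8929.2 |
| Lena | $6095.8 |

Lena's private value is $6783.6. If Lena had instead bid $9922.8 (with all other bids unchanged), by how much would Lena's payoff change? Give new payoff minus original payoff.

The highest bid among the other bidders is $13183.3; Lena's bid doesn't change that.
Original bid $6095.8: Lena is not highest (top rival bid is $13183.3); payoff $0.
Alternative bid $9922.8: Lena is not highest (top rival bid is $13183.3); payoff $0.
Change in payoff = $0 − ($0) = $0.

$0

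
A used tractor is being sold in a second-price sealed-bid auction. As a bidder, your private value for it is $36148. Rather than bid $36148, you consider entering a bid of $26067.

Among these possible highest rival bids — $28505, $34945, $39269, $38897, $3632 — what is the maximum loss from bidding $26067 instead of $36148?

$7643

$28505: truthful gives $7643, deviation gives $0 → loss $7643.
$34945: truthful gives $1203, deviation gives $0 → loss $1203.
$39269: same outcome either way → loss $0.
$38897: same outcome either way → loss $0.
$3632: same outcome either way → loss $0.
Maximum loss: $7643.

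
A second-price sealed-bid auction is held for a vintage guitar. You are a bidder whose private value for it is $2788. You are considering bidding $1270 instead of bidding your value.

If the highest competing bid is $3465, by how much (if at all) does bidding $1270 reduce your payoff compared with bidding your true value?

Bidding your value $2788: you lose (since $2788 < $3465). Payoff $0.
Bidding $1270: you lose. Payoff $0.
Difference = $0 − $0 = $0; both bids lead to the same outcome because the competing bid is above both your value and your alternative bid.
Because the price is fixed by the runner-up's bid, deviating from your value can only change a good outcome into a bad one — never the reverse.

$0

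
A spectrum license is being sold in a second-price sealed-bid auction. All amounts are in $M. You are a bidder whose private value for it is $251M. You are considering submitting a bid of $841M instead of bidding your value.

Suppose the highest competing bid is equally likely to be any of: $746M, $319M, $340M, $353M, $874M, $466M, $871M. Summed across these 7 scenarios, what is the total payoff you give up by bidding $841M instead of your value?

$969M

The deviation costs you only when the competing bid falls strictly between $251M and $841M; elsewhere both bids give the same outcome.
$746M: truthful payoff $0M, deviation payoff −$495M → loss $495M.
$319M: truthful payoff $0M, deviation payoff −$68M → loss $68M.
$340M: truthful payoff $0M, deviation payoff −$89M → loss $89M.
$353M: truthful payoff $0M, deviation payoff −$102M → loss $102M.
$874M: outcomes coincide → loss $0M.
$466M: truthful payoff $0M, deviation payoff −$215M → loss $215M.
$871M: outcomes coincide → loss $0M.
Total loss = $495M + $68M + $89M + $102M + $215M = $969M.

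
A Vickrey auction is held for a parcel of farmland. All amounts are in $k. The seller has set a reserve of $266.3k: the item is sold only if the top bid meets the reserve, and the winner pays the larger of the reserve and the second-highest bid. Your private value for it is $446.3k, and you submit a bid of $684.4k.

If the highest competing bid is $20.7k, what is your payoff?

Your bid $684.4k is the highest and exceeds the reserve.
Price = max(second-highest bid, reserve) = max($20.7k, $266.3k) = $266.3k.
Payoff = $446.3k − $266.3k = $180k.

$180k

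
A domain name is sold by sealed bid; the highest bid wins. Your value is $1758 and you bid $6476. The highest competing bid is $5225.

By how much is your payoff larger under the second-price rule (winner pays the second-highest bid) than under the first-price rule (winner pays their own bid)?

$1251

You have the highest bid, so you win under either rule.
Second-price: pay $5225 → payoff −$3467.
First-price: pay your own bid $6476 → payoff −$4718.
Difference = −$3467 − (−$4718) = $1251.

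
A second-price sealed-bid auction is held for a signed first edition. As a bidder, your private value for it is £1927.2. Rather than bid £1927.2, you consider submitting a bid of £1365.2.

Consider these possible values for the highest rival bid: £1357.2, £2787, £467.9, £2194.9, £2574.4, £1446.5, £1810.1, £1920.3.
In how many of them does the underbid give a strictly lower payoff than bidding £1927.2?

The deviation hurts exactly when the highest competing bid lies strictly between £1365.2 and £1927.2 — underbidding then forfeits a profitable win.
£1357.2: below both → same outcome either way.
£2787: above both → same outcome either way.
£467.9: below both → same outcome either way.
£2194.9: above both → same outcome either way.
£2574.4: above both → same outcome either way.
£1446.5: inside the interval → strictly worse (loss £480.7).
£1810.1: inside the interval → strictly worse (loss £117.1).
£1920.3: inside the interval → strictly worse (loss £6.9).
Count: 3.

3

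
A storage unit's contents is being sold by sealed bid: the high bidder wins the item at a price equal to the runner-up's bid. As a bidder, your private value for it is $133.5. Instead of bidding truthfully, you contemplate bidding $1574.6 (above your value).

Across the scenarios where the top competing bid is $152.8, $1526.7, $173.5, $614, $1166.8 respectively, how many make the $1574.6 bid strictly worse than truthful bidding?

The deviation hurts exactly when the highest competing bid lies strictly between $133.5 and $1574.6 — overbidding then wins at a price above your value.
$152.8: inside the interval → strictly worse (loss $19.3).
$1526.7: inside the interval → strictly worse (loss $1393.2).
$173.5: inside the interval → strictly worse (loss $40).
$614: inside the interval → strictly worse (loss $480.5).
$1166.8: inside the interval → strictly worse (loss $1033.3).
Count: 5.

5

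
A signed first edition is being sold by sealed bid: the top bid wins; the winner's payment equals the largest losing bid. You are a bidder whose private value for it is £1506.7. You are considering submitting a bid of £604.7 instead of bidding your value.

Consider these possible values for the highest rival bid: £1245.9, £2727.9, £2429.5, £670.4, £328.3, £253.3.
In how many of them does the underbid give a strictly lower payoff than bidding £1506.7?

The deviation hurts exactly when the highest competing bid lies strictly between £604.7 and £1506.7 — underbidding then forfeits a profitable win.
£1245.9: inside the interval → strictly worse (loss £260.8).
£2727.9: above both → same outcome either way.
£2429.5: above both → same outcome either way.
£670.4: inside the interval → strictly worse (loss £836.3).
£328.3: below both → same outcome either way.
£253.3: below both → same outcome either way.
Count: 2.

2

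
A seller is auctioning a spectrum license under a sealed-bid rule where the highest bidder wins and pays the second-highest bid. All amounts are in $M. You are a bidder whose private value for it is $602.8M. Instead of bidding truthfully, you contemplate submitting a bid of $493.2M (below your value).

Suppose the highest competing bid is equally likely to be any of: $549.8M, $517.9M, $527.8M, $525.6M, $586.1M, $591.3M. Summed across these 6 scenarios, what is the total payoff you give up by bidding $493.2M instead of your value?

$318.3M

The deviation costs you only when the competing bid falls strictly between $493.2M and $602.8M; elsewhere both bids give the same outcome.
$549.8M: truthful payoff $53M, deviation payoff $0M → loss $53M.
$517.9M: truthful payoff $84.9M, deviation payoff $0M → loss $84.9M.
$527.8M: truthful payoff $75M, deviation payoff $0M → loss $75M.
$525.6M: truthful payoff $77.2M, deviation payoff $0M → loss $77.2M.
$586.1M: truthful payoff $16.7M, deviation payoff $0M → loss $16.7M.
$591.3M: truthful payoff $11.5M, deviation payoff $0M → loss $11.5M.
Total loss = $53M + $84.9M + $75M + $77.2M + $16.7M + $11.5M = $318.3M.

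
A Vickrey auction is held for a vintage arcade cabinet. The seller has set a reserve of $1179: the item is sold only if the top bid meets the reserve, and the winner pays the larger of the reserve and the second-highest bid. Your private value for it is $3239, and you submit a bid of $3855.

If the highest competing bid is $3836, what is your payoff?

Your bid $3855 is the highest and exceeds the reserve.
Price = max(second-highest bid, reserve) = max($3836, $1179) = $3836.
Payoff = $3239 − $3836 = −$597.

−$597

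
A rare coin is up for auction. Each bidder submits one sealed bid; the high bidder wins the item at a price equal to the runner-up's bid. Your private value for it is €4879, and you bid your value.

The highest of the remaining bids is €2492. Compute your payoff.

Your bid €4879 exceeds the highest competing bid €2492, so you win.
In a second-price auction the winner pays the second-highest bid, €2492.
Payoff = value − price = €4879 − €2492 = €2387.

€2387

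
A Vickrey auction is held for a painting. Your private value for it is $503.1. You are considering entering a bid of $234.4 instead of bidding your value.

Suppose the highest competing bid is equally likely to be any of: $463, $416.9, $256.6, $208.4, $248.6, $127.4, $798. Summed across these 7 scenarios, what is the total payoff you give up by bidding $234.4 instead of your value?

$627.3

The deviation costs you only when the competing bid falls strictly between $234.4 and $503.1; elsewhere both bids give the same outcome.
$463: truthful payoff $40.1, deviation payoff $0 → loss $40.1.
$416.9: truthful payoff $86.2, deviation payoff $0 → loss $86.2.
$256.6: truthful payoff $246.5, deviation payoff $0 → loss $246.5.
$208.4: outcomes coincide → loss $0.
$248.6: truthful payoff $254.5, deviation payoff $0 → loss $254.5.
$127.4: outcomes coincide → loss $0.
$798: outcomes coincide → loss $0.
Total loss = $40.1 + $86.2 + $246.5 + $254.5 = $627.3.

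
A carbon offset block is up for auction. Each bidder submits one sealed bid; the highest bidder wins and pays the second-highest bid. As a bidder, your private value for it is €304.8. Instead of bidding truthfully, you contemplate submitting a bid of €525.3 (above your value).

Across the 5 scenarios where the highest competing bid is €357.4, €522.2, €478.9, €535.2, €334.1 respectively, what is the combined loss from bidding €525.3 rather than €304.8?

€473.4

The deviation costs you only when the competing bid falls strictly between €304.8 and €525.3; elsewhere both bids give the same outcome.
€357.4: truthful payoff €0, deviation payoff −€52.6 → loss €52.6.
€522.2: truthful payoff €0, deviation payoff −€217.4 → loss €217.4.
€478.9: truthful payoff €0, deviation payoff −€174.1 → loss €174.1.
€535.2: outcomes coincide → loss €0.
€334.1: truthful payoff €0, deviation payoff −€29.3 → loss €29.3.
Total loss = €52.6 + €217.4 + €174.1 + €29.3 = €473.4.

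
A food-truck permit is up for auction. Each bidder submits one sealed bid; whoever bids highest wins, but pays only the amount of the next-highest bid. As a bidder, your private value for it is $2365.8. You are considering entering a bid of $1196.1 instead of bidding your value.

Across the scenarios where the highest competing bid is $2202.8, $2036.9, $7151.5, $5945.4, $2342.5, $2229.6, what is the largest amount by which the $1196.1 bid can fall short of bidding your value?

$2202.8: truthful gives $163, deviation gives $0 → loss $163.
$2036.9: truthful gives $328.9, deviation gives $0 → loss $328.9.
$7151.5: same outcome either way → loss $0.
$5945.4: same outcome either way → loss $0.
$2342.5: truthful gives $23.3, deviation gives $0 → loss $23.3.
$2229.6: truthful gives $136.2, deviation gives $0 → loss $136.2.
Maximum loss: $328.9.

$328.9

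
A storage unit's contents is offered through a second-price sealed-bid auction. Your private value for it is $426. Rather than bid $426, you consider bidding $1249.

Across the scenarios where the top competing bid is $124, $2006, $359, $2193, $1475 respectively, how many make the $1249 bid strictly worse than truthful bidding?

0

The deviation hurts exactly when the highest competing bid lies strictly between $426 and $1249 — overbidding then wins at a price above your value.
$124: below both → same outcome either way.
$2006: above both → same outcome either way.
$359: below both → same outcome either way.
$2193: above both → same outcome either way.
$1475: above both → same outcome either way.
Count: 0.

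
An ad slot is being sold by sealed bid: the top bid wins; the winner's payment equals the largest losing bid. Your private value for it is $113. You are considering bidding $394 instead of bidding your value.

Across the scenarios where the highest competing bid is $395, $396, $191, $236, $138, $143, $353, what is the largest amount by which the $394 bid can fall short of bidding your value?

$240

$395: same outcome either way → loss $0.
$396: same outcome either way → loss $0.
$191: truthful gives $0, deviation gives −$78 → loss $78.
$236: truthful gives $0, deviation gives −$123 → loss $123.
$138: truthful gives $0, deviation gives −$25 → loss $25.
$143: truthful gives $0, deviation gives −$30 → loss $30.
$353: truthful gives $0, deviation gives −$240 → loss $240.
Maximum loss: $240.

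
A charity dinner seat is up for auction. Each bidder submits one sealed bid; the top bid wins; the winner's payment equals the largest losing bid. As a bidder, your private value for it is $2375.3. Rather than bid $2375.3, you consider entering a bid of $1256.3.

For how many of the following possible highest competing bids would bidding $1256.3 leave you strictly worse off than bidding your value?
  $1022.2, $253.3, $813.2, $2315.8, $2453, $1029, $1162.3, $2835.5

The deviation hurts exactly when the highest competing bid lies strictly between $1256.3 and $2375.3 — underbidding then forfeits a profitable win.
$1022.2: below both → same outcome either way.
$253.3: below both → same outcome either way.
$813.2: below both → same outcome either way.
$2315.8: inside the interval → strictly worse (loss $59.5).
$2453: above both → same outcome either way.
$1029: below both → same outcome either way.
$1162.3: below both → same outcome either way.
$2835.5: above both → same outcome either way.
Count: 1.

1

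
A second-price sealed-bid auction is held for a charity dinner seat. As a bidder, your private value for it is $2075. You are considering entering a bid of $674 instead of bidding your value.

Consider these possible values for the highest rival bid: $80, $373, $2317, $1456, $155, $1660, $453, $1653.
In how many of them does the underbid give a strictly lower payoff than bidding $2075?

3

The deviation hurts exactly when the highest competing bid lies strictly between $674 and $2075 — underbidding then forfeits a profitable win.
$80: below both → same outcome either way.
$373: below both → same outcome either way.
$2317: above both → same outcome either way.
$1456: inside the interval → strictly worse (loss $619).
$155: below both → same outcome either way.
$1660: inside the interval → strictly worse (loss $415).
$453: below both → same outcome either way.
$1653: inside the interval → strictly worse (loss $422).
Count: 3.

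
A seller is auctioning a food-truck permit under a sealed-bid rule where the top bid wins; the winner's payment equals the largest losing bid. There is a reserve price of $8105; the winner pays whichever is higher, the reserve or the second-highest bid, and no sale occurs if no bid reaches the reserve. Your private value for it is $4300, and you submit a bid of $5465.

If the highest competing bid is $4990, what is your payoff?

Your bid $5465 is the highest bid but falls below the reserve $8105, so the item goes unsold. Payoff $0.

$0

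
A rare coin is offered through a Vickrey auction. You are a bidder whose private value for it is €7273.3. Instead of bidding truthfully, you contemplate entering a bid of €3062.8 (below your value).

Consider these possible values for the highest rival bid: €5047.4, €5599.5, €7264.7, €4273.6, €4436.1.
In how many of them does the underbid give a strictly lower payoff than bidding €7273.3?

5

The deviation hurts exactly when the highest competing bid lies strictly between €3062.8 and €7273.3 — underbidding then forfeits a profitable win.
€5047.4: inside the interval → strictly worse (loss €2225.9).
€5599.5: inside the interval → strictly worse (loss €1673.8).
€7264.7: inside the interval → strictly worse (loss €8.6).
€4273.6: inside the interval → strictly worse (loss €2999.7).
€4436.1: inside the interval → strictly worse (loss €2837.2).
Count: 5.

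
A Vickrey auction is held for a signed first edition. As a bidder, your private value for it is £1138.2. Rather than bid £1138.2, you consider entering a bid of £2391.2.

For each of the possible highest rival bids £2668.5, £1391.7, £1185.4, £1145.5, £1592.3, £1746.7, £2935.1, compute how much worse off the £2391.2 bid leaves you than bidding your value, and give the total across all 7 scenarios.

£1370.6

The deviation costs you only when the competing bid falls strictly between £1138.2 and £2391.2; elsewhere both bids give the same outcome.
£2668.5: outcomes coincide → loss £0.
£1391.7: truthful payoff £0, deviation payoff −£253.5 → loss £253.5.
£1185.4: truthful payoff £0, deviation payoff −£47.2 → loss £47.2.
£1145.5: truthful payoff £0, deviation payoff −£7.3 → loss £7.3.
£1592.3: truthful payoff £0, deviation payoff −£454.1 → loss £454.1.
£1746.7: truthful payoff £0, deviation payoff −£608.5 → loss £608.5.
£2935.1: outcomes coincide → loss £0.
Total loss = £253.5 + £47.2 + £7.3 + £454.1 + £608.5 = £1370.6.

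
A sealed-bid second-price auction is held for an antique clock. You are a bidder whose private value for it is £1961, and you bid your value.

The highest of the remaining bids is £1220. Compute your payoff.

£741

Your bid £1961 exceeds the highest competing bid £1220, so you win.
In a second-price auction the winner pays the second-highest bid, £1220.
Payoff = value − price = £1961 − £1220 = £741.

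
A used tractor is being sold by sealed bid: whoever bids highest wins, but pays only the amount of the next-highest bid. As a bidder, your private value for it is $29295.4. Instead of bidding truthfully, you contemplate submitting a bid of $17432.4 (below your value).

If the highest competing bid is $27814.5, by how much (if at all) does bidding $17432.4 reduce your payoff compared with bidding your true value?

Bidding your value $29295.4: you win (since $29295.4 > $27814.5) and pay $27814.5. Payoff $1480.9.
Bidding $17432.4: you lose. Payoff $0.
The competing bid $27814.5 lies between your shaded bid and your value, so underbidding forfeits an item you could have won at a profitable price.
Loss from deviating = $1480.9 − ($0) = $1480.9.

$1480.9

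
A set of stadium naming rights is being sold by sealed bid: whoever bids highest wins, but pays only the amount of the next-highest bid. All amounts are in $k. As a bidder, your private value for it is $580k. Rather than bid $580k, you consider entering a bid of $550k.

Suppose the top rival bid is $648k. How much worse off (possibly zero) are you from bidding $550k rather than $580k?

Bidding your value $580k: you lose (since $580k < $648k). Payoff $0k.
Bidding $550k: you lose. Payoff $0k.
Difference = $0k − $0k = $0k; both bids lead to the same outcome because the competing bid is above both your value and your alternative bid.

$0k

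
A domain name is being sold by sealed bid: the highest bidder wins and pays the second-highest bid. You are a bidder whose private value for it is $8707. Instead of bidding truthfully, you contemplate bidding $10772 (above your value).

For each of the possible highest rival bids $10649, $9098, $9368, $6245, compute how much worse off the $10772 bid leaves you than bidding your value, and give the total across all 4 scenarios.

$2994

The deviation costs you only when the competing bid falls strictly between $8707 and $10772; elsewhere both bids give the same outcome.
$10649: truthful payoff $0, deviation payoff −$1942 → loss $1942.
$9098: truthful payoff $0, deviation payoff −$391 → loss $391.
$9368: truthful payoff $0, deviation payoff −$661 → loss $661.
$6245: outcomes coincide → loss $0.
Total loss = $1942 + $391 + $661 = $2994.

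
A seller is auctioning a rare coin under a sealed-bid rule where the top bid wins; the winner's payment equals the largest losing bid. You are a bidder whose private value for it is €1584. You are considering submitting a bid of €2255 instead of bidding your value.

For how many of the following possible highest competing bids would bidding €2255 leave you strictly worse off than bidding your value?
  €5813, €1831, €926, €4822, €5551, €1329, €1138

1

The deviation hurts exactly when the highest competing bid lies strictly between €1584 and €2255 — overbidding then wins at a price above your value.
€5813: above both → same outcome either way.
€1831: inside the interval → strictly worse (loss €247).
€926: below both → same outcome either way.
€4822: above both → same outcome either way.
€5551: above both → same outcome either way.
€1329: below both → same outcome either way.
€1138: below both → same outcome either way.
Count: 1.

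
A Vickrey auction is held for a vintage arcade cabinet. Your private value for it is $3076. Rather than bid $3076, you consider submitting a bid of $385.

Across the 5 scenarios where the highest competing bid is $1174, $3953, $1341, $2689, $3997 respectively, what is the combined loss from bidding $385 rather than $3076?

$4024

The deviation costs you only when the competing bid falls strictly between $385 and $3076; elsewhere both bids give the same outcome.
$1174: truthful payoff $1902, deviation payoff $0 → loss $1902.
$3953: outcomes coincide → loss $0.
$1341: truthful payoff $1735, deviation payoff $0 → loss $1735.
$2689: truthful payoff $387, deviation payoff $0 → loss $387.
$3997: outcomes coincide → loss $0.
Total loss = $1902 + $1735 + $387 = $4024.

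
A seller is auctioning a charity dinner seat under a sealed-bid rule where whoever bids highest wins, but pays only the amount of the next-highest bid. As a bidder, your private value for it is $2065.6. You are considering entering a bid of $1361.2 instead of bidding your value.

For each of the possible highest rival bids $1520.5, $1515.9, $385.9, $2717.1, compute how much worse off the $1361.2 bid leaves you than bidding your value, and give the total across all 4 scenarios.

$1094.8

The deviation costs you only when the competing bid falls strictly between $1361.2 and $2065.6; elsewhere both bids give the same outcome.
$1520.5: truthful payoff $545.1, deviation payoff $0 → loss $545.1.
$1515.9: truthful payoff $549.7, deviation payoff $0 → loss $549.7.
$385.9: outcomes coincide → loss $0.
$2717.1: outcomes coincide → loss $0.
Total loss = $545.1 + $549.7 = $1094.8.
In a second-price auction your bid sets only whether you win, not what you pay, so bidding your true value is weakly dominant.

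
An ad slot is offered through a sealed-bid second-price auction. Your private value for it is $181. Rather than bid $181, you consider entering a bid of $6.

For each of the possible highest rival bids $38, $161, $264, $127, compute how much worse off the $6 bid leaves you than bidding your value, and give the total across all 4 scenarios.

The deviation costs you only when the competing bid falls strictly between $6 and $181; elsewhere both bids give the same outcome.
$38: truthful payoff $143, deviation payoff $0 → loss $143.
$161: truthful payoff $20, deviation payoff $0 → loss $20.
$264: outcomes coincide → loss $0.
$127: truthful payoff $54, deviation payoff $0 → loss $54.
Total loss = $143 + $20 + $54 = $217.

$217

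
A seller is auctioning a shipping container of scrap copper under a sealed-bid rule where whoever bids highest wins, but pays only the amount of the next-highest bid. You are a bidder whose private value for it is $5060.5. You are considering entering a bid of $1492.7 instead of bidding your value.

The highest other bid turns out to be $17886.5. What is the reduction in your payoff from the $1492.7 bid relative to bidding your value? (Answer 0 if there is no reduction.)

Bidding your value $5060.5: you lose (since $5060.5 < $17886.5). Payoff $0.
Bidding $1492.7: you lose. Payoff $0.
Difference = $0 − $0 = $0; both bids lead to the same outcome because the competing bid is above both your value and your alternative bid.
In a second-price auction your bid sets only whether you win, not what you pay, so bidding your true value is weakly dominant.

$0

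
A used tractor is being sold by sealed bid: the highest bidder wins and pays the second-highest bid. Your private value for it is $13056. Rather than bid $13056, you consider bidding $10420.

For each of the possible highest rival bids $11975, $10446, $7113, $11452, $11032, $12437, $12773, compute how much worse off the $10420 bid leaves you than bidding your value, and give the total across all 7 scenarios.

The deviation costs you only when the competing bid falls strictly between $10420 and $13056; elsewhere both bids give the same outcome.
$11975: truthful payoff $1081, deviation payoff $0 → loss $1081.
$10446: truthful payoff $2610, deviation payoff $0 → loss $2610.
$7113: outcomes coincide → loss $0.
$11452: truthful payoff $1604, deviation payoff $0 → loss $1604.
$11032: truthful payoff $2024, deviation payoff $0 → loss $2024.
$12437: truthful payoff $619, deviation payoff $0 → loss $619.
$12773: truthful payoff $283, deviation payoff $0 → loss $283.
Total loss = $1081 + $2610 + $1604 + $2024 + $619 + $283 = $8221.
Because the price is fixed by the runner-up's bid, deviating from your value can only change a good outcome into a bad one — never the reverse.

$8221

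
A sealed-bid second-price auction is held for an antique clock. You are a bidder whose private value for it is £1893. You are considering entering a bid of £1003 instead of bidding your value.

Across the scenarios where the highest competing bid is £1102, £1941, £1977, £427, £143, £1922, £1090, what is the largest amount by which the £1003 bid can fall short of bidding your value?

£1102: truthful gives £791, deviation gives £0 → loss £791.
£1941: same outcome either way → loss £0.
£1977: same outcome either way → loss £0.
£427: same outcome either way → loss £0.
£143: same outcome either way → loss £0.
£1922: same outcome either way → loss £0.
£1090: truthful gives £803, deviation gives £0 → loss £803.
Maximum loss: £803.

£803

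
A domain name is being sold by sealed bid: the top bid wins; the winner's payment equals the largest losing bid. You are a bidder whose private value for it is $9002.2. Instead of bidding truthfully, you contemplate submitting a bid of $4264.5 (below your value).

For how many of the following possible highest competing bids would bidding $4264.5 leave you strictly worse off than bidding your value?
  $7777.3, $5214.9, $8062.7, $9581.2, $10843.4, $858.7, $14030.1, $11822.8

The deviation hurts exactly when the highest competing bid lies strictly between $4264.5 and $9002.2 — underbidding then forfeits a profitable win.
$7777.3: inside the interval → strictly worse (loss $1224.9).
$5214.9: inside the interval → strictly worse (loss $3787.3).
$8062.7: inside the interval → strictly worse (loss $939.5).
$9581.2: above both → same outcome either way.
$10843.4: above both → same outcome either way.
$858.7: below both → same outcome either way.
$14030.1: above both → same outcome either way.
$11822.8: above both → same outcome either way.
Count: 3.

3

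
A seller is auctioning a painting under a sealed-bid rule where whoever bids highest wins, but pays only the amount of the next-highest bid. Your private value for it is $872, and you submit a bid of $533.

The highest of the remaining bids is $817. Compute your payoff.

Your bid $533 is below the highest competing bid $817, so you lose.
A losing bidder pays nothing and receives nothing: payoff = $0.

$0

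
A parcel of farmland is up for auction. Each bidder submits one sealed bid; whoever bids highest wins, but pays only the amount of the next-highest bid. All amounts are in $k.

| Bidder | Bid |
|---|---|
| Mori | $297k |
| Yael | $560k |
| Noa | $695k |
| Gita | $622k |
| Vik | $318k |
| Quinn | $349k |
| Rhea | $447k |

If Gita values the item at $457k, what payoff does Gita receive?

$0k

Highest bid: Noa at $695k, so Noa wins.
Second-highest bid: Gita at $622k — that is the price the winner pays.
Gita did not win, so Gita pays nothing and receives nothing: payoff $0k.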